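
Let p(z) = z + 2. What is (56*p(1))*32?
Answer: 5376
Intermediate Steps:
p(z) = 2 + z
(56*p(1))*32 = (56*(2 + 1))*32 = (56*3)*32 = 168*32 = 5376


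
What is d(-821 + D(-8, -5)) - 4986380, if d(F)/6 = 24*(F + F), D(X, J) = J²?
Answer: -5215628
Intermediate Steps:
d(F) = 288*F (d(F) = 6*(24*(F + F)) = 6*(24*(2*F)) = 6*(48*F) = 288*F)
d(-821 + D(-8, -5)) - 4986380 = 288*(-821 + (-5)²) - 4986380 = 288*(-821 + 25) - 4986380 = 288*(-796) - 4986380 = -229248 - 4986380 = -5215628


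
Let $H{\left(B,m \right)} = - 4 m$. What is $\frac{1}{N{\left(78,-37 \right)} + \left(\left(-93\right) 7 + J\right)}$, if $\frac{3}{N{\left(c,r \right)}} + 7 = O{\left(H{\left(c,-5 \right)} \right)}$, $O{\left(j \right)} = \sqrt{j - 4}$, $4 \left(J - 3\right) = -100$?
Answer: $- \frac{1}{674} \approx -0.0014837$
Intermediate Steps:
$J = -22$ ($J = 3 + \frac{1}{4} \left(-100\right) = 3 - 25 = -22$)
$O{\left(j \right)} = \sqrt{-4 + j}$
$N{\left(c,r \right)} = -1$ ($N{\left(c,r \right)} = \frac{3}{-7 + \sqrt{-4 - -20}} = \frac{3}{-7 + \sqrt{-4 + 20}} = \frac{3}{-7 + \sqrt{16}} = \frac{3}{-7 + 4} = \frac{3}{-3} = 3 \left(- \frac{1}{3}\right) = -1$)
$\frac{1}{N{\left(78,-37 \right)} + \left(\left(-93\right) 7 + J\right)} = \frac{1}{-1 - 673} = \frac{1}{-674} = - \frac{1}{674}$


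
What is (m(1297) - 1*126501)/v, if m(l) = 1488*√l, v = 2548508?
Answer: -126501/2548508 + 372*√1297/637127 ≈ -0.028610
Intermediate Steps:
(m(1297) - 1*126501)/v = (1488*√1297 - 1*126501)/2548508 = (1488*√1297 - 126501)*(1/2548508) = (-126501 + 1488*√1297)*(1/2548508) = -126501/2548508 + 372*√1297/637127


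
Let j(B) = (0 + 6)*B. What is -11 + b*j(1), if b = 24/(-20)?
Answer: -91/5 ≈ -18.200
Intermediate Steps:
j(B) = 6*B
b = -6/5 (b = 24*(-1/20) = -6/5 ≈ -1.2000)
-11 + b*j(1) = -11 - 36/5 = -91/5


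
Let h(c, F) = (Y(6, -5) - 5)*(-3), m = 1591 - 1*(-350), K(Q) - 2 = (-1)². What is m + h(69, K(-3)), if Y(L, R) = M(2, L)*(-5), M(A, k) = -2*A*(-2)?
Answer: 2076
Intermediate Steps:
M(A, k) = 4*A
Y(L, R) = -40 (Y(L, R) = (4*2)*(-5) = 8*(-5) = -40)
K(Q) = 3 (K(Q) = 2 + (-1)² = 2 + 1 = 3)
m = 1941 (m = 1591 + 350 = 1941)
h(c, F) = 135 (h(c, F) = (-40 - 5)*(-3) = -45*(-3) = 135)
m + h(69, K(-3)) = 1941 + 135 = 2076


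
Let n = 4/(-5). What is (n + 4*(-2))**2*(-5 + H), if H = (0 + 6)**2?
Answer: 60016/25 ≈ 2400.6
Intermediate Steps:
H = 36 (H = 6**2 = 36)
n = -4/5 (n = 4*(-1/5) = -4/5 ≈ -0.80000)
(n + 4*(-2))**2*(-5 + H) = (-4/5 + 4*(-2))**2*(-5 + 36) = (-4/5 - 8)**2*31 = (-44/5)**2*31 = (1936/25)*31 = 60016/25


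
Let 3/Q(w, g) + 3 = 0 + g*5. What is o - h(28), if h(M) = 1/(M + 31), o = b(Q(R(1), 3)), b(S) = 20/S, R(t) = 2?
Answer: 4719/59 ≈ 79.983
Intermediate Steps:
Q(w, g) = 3/(-3 + 5*g) (Q(w, g) = 3/(-3 + (0 + g*5)) = 3/(-3 + (0 + 5*g)) = 3/(-3 + 5*g))
o = 80 (o = 20/((3/(-3 + 5*3))) = 20/((3/(-3 + 15))) = 20/((3/12)) = 20/((3*(1/12))) = 20/(¼) = 20*4 = 80)
h(M) = 1/(31 + M)
o - h(28) = 80 - 1/(31 + 28) = 80 - 1/59 = 4719/59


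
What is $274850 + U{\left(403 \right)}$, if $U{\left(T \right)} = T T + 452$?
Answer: $437711$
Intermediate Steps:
$U{\left(T \right)} = 452 + T^{2}$ ($U{\left(T \right)} = T^{2} + 452 = 452 + T^{2}$)
$274850 + U{\left(403 \right)} = 274850 + \left(452 + 403^{2}\right) = 274850 + \left(452 + 162409\right) = 274850 + 162861 = 437711$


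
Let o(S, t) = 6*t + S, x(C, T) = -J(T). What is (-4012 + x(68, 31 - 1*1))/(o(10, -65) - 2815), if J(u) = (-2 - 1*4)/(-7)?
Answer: 5618/4473 ≈ 1.2560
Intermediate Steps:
J(u) = 6/7 (J(u) = (-2 - 4)*(-1/7) = -6*(-1/7) = 6/7)
x(C, T) = -6/7 (x(C, T) = -1*6/7 = -6/7)
o(S, t) = S + 6*t
(-4012 + x(68, 31 - 1*1))/(o(10, -65) - 2815) = (-4012 - 6/7)/((10 + 6*(-65)) - 2815) = -28090/(7*((10 - 390) - 2815)) = -28090/(7*(-380 - 2815)) = -28090/7/(-3195) = -28090/7*(-1/3195) = 5618/4473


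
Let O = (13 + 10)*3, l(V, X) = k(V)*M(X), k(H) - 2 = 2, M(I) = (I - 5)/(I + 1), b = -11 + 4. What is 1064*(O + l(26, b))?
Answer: 81928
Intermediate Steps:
b = -7
M(I) = (-5 + I)/(1 + I)
k(H) = 4 (k(H) = 2 + 2 = 4)
l(V, X) = 4*(-5 + X)/(1 + X) (l(V, X) = 4*((-5 + X)/(1 + X)) = 4*(-5 + X)/(1 + X))
O = 69 (O = 23*3 = 69)
1064*(O + l(26, b)) = 1064*(69 + 4*(-5 - 7)/(1 - 7)) = 1064*(69 + 4*(-12)/(-6)) = 1064*(69 + 4*(-⅙)*(-12)) = 1064*(69 + 8) = 1064*77 = 81928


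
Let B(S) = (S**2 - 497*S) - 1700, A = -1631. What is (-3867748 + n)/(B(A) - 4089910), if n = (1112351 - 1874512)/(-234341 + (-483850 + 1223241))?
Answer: 1953406889561/313556252100 ≈ 6.2298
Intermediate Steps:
B(S) = -1700 + S**2 - 497*S
n = -762161/505050 (n = -762161/(-234341 + 739391) = -762161/505050 ≈ -1.5091)
(-3867748 + n)/(B(A) - 4089910) = (-3867748 - 762161/505050)/((-1700 + (-1631)**2 - 497*(-1631)) - 4089910) = -1953406889561/(505050*((-1700 + 2660161 + 810607) - 4089910)) = -1953406889561/(505050*(3469068 - 4089910)) = -1953406889561/505050/(-620842) = -1953406889561/505050*(-1/620842) = 1953406889561/313556252100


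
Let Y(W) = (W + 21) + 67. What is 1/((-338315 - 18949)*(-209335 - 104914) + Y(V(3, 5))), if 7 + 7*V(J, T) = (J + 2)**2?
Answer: 7/785888983786 ≈ 8.9071e-12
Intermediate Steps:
V(J, T) = -1 + (2 + J)**2/7 (V(J, T) = -1 + (J + 2)**2/7 = -1 + (2 + J)**2/7)
Y(W) = 88 + W (Y(W) = (21 + W) + 67 = 88 + W)
1/((-338315 - 18949)*(-209335 - 104914) + Y(V(3, 5))) = 1/((-338315 - 18949)*(-209335 - 104914) + (88 + (-1 + (2 + 3)**2/7))) = 1/(-357264*(-314249) + (88 + (-1 + (1/7)*5**2))) = 1/(112269854736 + (88 + (-1 + (1/7)*25))) = 1/(112269854736 + (88 + (-1 + 25/7))) = 1/(112269854736 + (88 + 18/7)) = 1/(112269854736 + 634/7) = 1/(785888983786/7) = 7/785888983786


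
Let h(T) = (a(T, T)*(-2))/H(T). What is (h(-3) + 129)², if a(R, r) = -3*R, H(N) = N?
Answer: 18225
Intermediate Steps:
h(T) = 6 (h(T) = (-3*T*(-2))/T = (6*T)/T = 6)
(h(-3) + 129)² = (6 + 129)² = 135² = 18225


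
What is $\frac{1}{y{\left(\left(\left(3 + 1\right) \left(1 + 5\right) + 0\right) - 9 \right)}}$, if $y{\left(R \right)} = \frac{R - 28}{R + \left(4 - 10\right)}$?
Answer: $- \frac{9}{13} \approx -0.69231$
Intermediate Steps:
$y{\left(R \right)} = \frac{-28 + R}{-6 + R}$ ($y{\left(R \right)} = \frac{-28 + R}{R + \left(4 - 10\right)} = \frac{-28 + R}{R - 6} = \frac{-28 + R}{-6 + R}$)
$\frac{1}{y{\left(\left(\left(3 + 1\right) \left(1 + 5\right) + 0\right) - 9 \right)}} = \frac{1}{\frac{1}{-6 - \left(9 - \left(3 + 1\right) \left(1 + 5\right)\right)} \left(-28 - \left(9 - \left(3 + 1\right) \left(1 + 5\right)\right)\right)} = \frac{1}{\frac{1}{-6 + \left(\left(4 \cdot 6 + 0\right) - 9\right)} \left(-28 + \left(\left(4 \cdot 6 + 0\right) - 9\right)\right)} = \frac{1}{\frac{1}{-6 + \left(\left(24 + 0\right) - 9\right)} \left(-28 + \left(\left(24 + 0\right) - 9\right)\right)} = \frac{1}{\frac{1}{-6 + \left(24 - 9\right)} \left(-28 + \left(24 - 9\right)\right)} = \frac{1}{\frac{1}{-6 + 15} \left(-28 + 15\right)} = \frac{1}{\frac{1}{9} \left(-13\right)} = \frac{1}{- \frac{13}{9}} = - \frac{9}{13}$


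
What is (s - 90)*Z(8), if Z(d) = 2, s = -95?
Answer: -370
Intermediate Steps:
(s - 90)*Z(8) = (-95 - 90)*2 = -185*2 = -370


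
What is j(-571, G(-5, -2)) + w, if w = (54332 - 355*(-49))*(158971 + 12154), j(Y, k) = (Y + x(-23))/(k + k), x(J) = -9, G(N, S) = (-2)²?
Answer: 24548565605/2 ≈ 1.2274e+10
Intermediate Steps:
G(N, S) = 4
j(Y, k) = (-9 + Y)/(2*k) (j(Y, k) = (Y - 9)/(k + k) = (-9 + Y)/((2*k)) = (-9 + Y)*(1/(2*k)) = (-9 + Y)/(2*k))
w = 12274282875 (w = (54332 + 17395)*171125 = 71727*171125 = 12274282875)
j(-571, G(-5, -2)) + w = (½)*(-9 - 571)/4 + 12274282875 = (½)*(¼)*(-580) + 12274282875 = -145/2 + 12274282875 = 24548565605/2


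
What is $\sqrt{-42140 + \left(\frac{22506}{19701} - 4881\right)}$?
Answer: $\frac{i \sqrt{16758300435}}{597} \approx 216.84 i$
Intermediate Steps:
$\sqrt{-42140 + \left(\frac{22506}{19701} - 4881\right)} = \sqrt{-42140 + \left(22506 \cdot \frac{1}{19701} - 4881\right)} = \sqrt{-42140 + \left(\frac{682}{597} - 4881\right)} = \sqrt{-42140 - \frac{2913275}{597}} = \sqrt{- \frac{28070855}{597}} = \frac{i \sqrt{16758300435}}{597}$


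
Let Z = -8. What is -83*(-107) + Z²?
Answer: 8945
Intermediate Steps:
-83*(-107) + Z² = -83*(-107) + (-8)² = 8881 + 64 = 8945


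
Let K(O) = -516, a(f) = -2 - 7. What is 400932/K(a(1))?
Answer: -777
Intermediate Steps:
a(f) = -9
400932/K(a(1)) = 400932/(-516) = 400932*(-1/516) = -777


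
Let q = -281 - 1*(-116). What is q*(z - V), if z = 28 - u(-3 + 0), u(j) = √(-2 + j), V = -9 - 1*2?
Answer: -6435 + 165*I*√5 ≈ -6435.0 + 368.95*I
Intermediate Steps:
V = -11 (V = -9 - 2 = -11)
z = 28 - I*√5 (z = 28 - √(-2 + (-3 + 0)) = 28 - √(-2 - 3) = 28 - √(-5) = 28 - I*√5 ≈ 28.0 - 2.2361*I)
q = -165 (q = -281 + 116 = -165)
q*(z - V) = -165*((28 - I*√5) - 1*(-11)) = -165*((28 - I*√5) + 11) = -165*(39 - I*√5) = -6435 + 165*I*√5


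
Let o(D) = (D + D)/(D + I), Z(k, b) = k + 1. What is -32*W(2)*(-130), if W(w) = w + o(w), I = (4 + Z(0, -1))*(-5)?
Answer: 174720/23 ≈ 7596.5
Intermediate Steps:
Z(k, b) = 1 + k
I = -25 (I = (4 + (1 + 0))*(-5) = (4 + 1)*(-5) = 5*(-5) = -25)
o(D) = 2*D/(-25 + D) (o(D) = (D + D)/(D - 25) = (2*D)/(-25 + D) = 2*D/(-25 + D))
W(w) = w + 2*w/(-25 + w)
-32*W(2)*(-130) = -64*(23 - 1*2)/(25 - 1*2)*(-130) = -64*(23 - 2)/(25 - 2)*(-130) = -64*21/23*(-130) = -32*42/23*(-130) = -1344/23*(-130) = 174720/23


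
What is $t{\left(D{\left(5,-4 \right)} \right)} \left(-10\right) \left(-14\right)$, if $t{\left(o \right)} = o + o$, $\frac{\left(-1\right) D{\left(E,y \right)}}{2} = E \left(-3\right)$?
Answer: $8400$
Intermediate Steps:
$D{\left(E,y \right)} = 6 E$ ($D{\left(E,y \right)} = - 2 E \left(-3\right) = - 2 \left(- 3 E\right) = 6 E$)
$t{\left(o \right)} = 2 o$
$t{\left(D{\left(5,-4 \right)} \right)} \left(-10\right) \left(-14\right) = 2 \cdot 6 \cdot 5 \left(-10\right) \left(-14\right) = 2 \cdot 30 \left(-10\right) \left(-14\right) = 60 \left(-10\right) \left(-14\right) = \left(-600\right) \left(-14\right) = 8400$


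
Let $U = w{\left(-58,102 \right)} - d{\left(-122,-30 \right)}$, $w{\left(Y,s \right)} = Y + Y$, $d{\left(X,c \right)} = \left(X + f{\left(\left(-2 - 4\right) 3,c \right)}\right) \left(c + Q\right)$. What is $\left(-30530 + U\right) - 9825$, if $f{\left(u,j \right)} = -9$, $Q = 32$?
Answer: $-40209$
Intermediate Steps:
$d{\left(X,c \right)} = \left(-9 + X\right) \left(32 + c\right)$ ($d{\left(X,c \right)} = \left(X - 9\right) \left(c + 32\right) = \left(-9 + X\right) \left(32 + c\right)$)
$w{\left(Y,s \right)} = 2 Y$
$U = 146$ ($U = 2 \left(-58\right) - \left(-288 - -270 + 32 \left(-122\right) - -3660\right) = -116 - \left(-288 + 270 - 3904 + 3660\right) = -116 - -262 = -116 + 262 = 146$)
$\left(-30530 + U\right) - 9825 = \left(-30530 + 146\right) - 9825 = -30384 - 9825 = -40209$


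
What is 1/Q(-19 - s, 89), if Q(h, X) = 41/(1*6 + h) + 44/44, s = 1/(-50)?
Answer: -649/1401 ≈ -0.46324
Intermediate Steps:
s = -1/50 ≈ -0.020000
Q(h, X) = 1 + 41/(6 + h) (Q(h, X) = 41/(6 + h) + 44*(1/44) = 41/(6 + h) + 1 = 1 + 41/(6 + h))
1/Q(-19 - s, 89) = 1/((47 + (-19 - 1*(-1/50)))/(6 + (-19 - 1*(-1/50)))) = 1/((47 + (-19 + 1/50))/(6 + (-19 + 1/50))) = 1/((47 - 949/50)/(6 - 949/50)) = 1/((1401/50)/(-649/50)) = 1/(-50/649*1401/50) = 1/(-1401/649) = -649/1401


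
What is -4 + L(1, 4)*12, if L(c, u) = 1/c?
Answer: 8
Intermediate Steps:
L(c, u) = 1/c
-4 + L(1, 4)*12 = -4 + 12/1 = -4 + 1*12 = -4 + 12 = 8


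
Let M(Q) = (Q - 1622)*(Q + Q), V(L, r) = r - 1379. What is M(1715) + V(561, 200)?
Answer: 317811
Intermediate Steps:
V(L, r) = -1379 + r
M(Q) = 2*Q*(-1622 + Q) (M(Q) = (-1622 + Q)*(2*Q) = 2*Q*(-1622 + Q))
M(1715) + V(561, 200) = 2*1715*(-1622 + 1715) + (-1379 + 200) = 2*1715*93 - 1179 = 318990 - 1179 = 317811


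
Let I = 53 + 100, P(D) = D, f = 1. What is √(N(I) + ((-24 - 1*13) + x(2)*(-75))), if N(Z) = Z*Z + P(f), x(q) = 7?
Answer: 8*√357 ≈ 151.16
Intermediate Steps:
I = 153
N(Z) = 1 + Z² (N(Z) = Z*Z + 1 = Z² + 1 = 1 + Z²)
√(N(I) + ((-24 - 1*13) + x(2)*(-75))) = √((1 + 153²) + ((-24 - 1*13) + 7*(-75))) = √((1 + 23409) + ((-24 - 13) - 525)) = √(23410 + (-37 - 525)) = √(23410 - 562) = √22848 = 8*√357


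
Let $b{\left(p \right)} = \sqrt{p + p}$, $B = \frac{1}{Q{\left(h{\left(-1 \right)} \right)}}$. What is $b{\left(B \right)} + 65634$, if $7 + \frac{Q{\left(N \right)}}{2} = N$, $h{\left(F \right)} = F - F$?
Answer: $65634 + \frac{i \sqrt{7}}{7} \approx 65634.0 + 0.37796 i$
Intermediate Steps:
$h{\left(F \right)} = 0$
$Q{\left(N \right)} = -14 + 2 N$
$B = - \frac{1}{14}$ ($B = \frac{1}{-14 + 2 \cdot 0} = \frac{1}{-14 + 0} = \frac{1}{-14} = - \frac{1}{14} \approx -0.071429$)
$b{\left(p \right)} = \sqrt{2} \sqrt{p}$ ($b{\left(p \right)} = \sqrt{2 p} = \sqrt{2} \sqrt{p}$)
$b{\left(B \right)} + 65634 = \sqrt{2} \sqrt{- \frac{1}{14}} + 65634 = \sqrt{2} \frac{i \sqrt{14}}{14} + 65634 = \frac{i \sqrt{7}}{7} + 65634 = 65634 + \frac{i \sqrt{7}}{7}$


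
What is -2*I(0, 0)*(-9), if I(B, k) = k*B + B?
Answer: 0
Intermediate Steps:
I(B, k) = B + B*k (I(B, k) = B*k + B = B + B*k)
-2*I(0, 0)*(-9) = -0*(1 + 0)*(-9) = -0*(-9) = -2*0*(-9) = 0*(-9) = 0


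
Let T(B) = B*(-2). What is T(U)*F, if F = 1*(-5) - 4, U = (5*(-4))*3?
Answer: -1080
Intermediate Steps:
U = -60 (U = -20*3 = -60)
T(B) = -2*B
F = -9 (F = -5 - 4 = -9)
T(U)*F = -2*(-60)*(-9) = 120*(-9) = -1080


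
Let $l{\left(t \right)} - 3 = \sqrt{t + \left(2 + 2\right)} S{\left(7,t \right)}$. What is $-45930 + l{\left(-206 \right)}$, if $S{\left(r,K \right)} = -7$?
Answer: $-45927 - 7 i \sqrt{202} \approx -45927.0 - 99.489 i$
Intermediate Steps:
$l{\left(t \right)} = 3 - 7 \sqrt{4 + t}$ ($l{\left(t \right)} = 3 + \sqrt{t + \left(2 + 2\right)} \left(-7\right) = 3 + \sqrt{t + 4} \left(-7\right) = 3 + \sqrt{4 + t} \left(-7\right) = 3 - 7 \sqrt{4 + t}$)
$-45930 + l{\left(-206 \right)} = -45930 + \left(3 - 7 \sqrt{4 - 206}\right) = -45930 + \left(3 - 7 \sqrt{-202}\right) = -45930 + \left(3 - 7 i \sqrt{202}\right) = -45927 - 7 i \sqrt{202}$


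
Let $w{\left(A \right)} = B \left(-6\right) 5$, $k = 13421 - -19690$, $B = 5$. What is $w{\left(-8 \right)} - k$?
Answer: $-33261$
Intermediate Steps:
$k = 33111$ ($k = 13421 + 19690 = 33111$)
$w{\left(A \right)} = -150$ ($w{\left(A \right)} = 5 \left(-6\right) 5 = \left(-30\right) 5 = -150$)
$w{\left(-8 \right)} - k = -150 - 33111 = -33261$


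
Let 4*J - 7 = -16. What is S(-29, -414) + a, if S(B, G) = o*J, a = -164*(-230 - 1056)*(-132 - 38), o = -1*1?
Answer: -143414711/4 ≈ -3.5854e+7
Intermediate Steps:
J = -9/4 (J = 7/4 + (1/4)*(-16) = 7/4 - 4 = -9/4 ≈ -2.2500)
o = -1
a = -35853680 (a = -(-210904)*(-170) = -164*218620 = -35853680)
S(B, G) = 9/4 (S(B, G) = -1*(-9/4) = 9/4)
S(-29, -414) + a = 9/4 - 35853680 = -143414711/4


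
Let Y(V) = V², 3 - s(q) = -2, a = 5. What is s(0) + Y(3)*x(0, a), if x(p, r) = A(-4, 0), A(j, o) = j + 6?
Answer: 23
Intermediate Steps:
s(q) = 5 (s(q) = 3 - 1*(-2) = 3 + 2 = 5)
A(j, o) = 6 + j
x(p, r) = 2 (x(p, r) = 6 - 4 = 2)
s(0) + Y(3)*x(0, a) = 5 + 3²*2 = 5 + 9*2 = 5 + 18 = 23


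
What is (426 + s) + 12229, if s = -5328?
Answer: 7327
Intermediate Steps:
(426 + s) + 12229 = (426 - 5328) + 12229 = -4902 + 12229 = 7327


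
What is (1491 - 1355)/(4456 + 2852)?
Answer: 34/1827 ≈ 0.018610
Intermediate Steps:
(1491 - 1355)/(4456 + 2852) = 136/7308 = 136*(1/7308) = 34/1827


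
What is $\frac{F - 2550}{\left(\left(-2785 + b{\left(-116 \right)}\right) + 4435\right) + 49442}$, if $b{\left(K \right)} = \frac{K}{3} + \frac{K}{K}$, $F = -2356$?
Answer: $- \frac{14718}{153163} \approx -0.096094$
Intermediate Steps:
$b{\left(K \right)} = 1 + \frac{K}{3}$ ($b{\left(K \right)} = K \frac{1}{3} + 1 = \frac{K}{3} + 1 = 1 + \frac{K}{3}$)
$\frac{F - 2550}{\left(\left(-2785 + b{\left(-116 \right)}\right) + 4435\right) + 49442} = \frac{-2356 - 2550}{\left(\left(-2785 + \left(1 + \frac{1}{3} \left(-116\right)\right)\right) + 4435\right) + 49442} = - \frac{4906}{\left(\left(-2785 + \left(1 - \frac{116}{3}\right)\right) + 4435\right) + 49442} = - \frac{4906}{\left(\left(-2785 - \frac{113}{3}\right) + 4435\right) + 49442} = - \frac{4906}{\left(- \frac{8468}{3} + 4435\right) + 49442} = - \frac{4906}{\frac{4837}{3} + 49442} = - \frac{4906}{\frac{153163}{3}} = \left(-4906\right) \frac{3}{153163} = - \frac{14718}{153163}$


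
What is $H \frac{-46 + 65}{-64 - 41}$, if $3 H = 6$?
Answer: $- \frac{38}{105} \approx -0.3619$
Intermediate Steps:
$H = 2$ ($H = \frac{1}{3} \cdot 6 = 2$)
$H \frac{-46 + 65}{-64 - 41} = 2 \frac{-46 + 65}{-64 - 41} = 2 \frac{19}{-105} = 2 \cdot 19 \left(- \frac{1}{105}\right) = 2 \left(- \frac{19}{105}\right) = - \frac{38}{105}$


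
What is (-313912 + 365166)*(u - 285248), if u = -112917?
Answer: -20407548910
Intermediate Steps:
(-313912 + 365166)*(u - 285248) = (-313912 + 365166)*(-112917 - 285248) = 51254*(-398165) = -20407548910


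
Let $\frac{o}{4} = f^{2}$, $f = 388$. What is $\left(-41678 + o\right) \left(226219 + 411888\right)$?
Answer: $357657697286$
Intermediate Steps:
$o = 602176$ ($o = 4 \cdot 388^{2} = 4 \cdot 150544 = 602176$)
$\left(-41678 + o\right) \left(226219 + 411888\right) = \left(-41678 + 602176\right) \left(226219 + 411888\right) = 560498 \cdot 638107 = 357657697286$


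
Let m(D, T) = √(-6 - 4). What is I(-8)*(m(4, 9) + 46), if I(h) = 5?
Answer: 230 + 5*I*√10 ≈ 230.0 + 15.811*I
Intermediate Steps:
m(D, T) = I*√10 (m(D, T) = √(-10) = I*√10)
I(-8)*(m(4, 9) + 46) = 5*(I*√10 + 46) = 5*(46 + I*√10) = 230 + 5*I*√10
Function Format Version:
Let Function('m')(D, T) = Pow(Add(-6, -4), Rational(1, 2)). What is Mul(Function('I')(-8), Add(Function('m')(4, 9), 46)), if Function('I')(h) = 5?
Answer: Add(230, Mul(5, I, Pow(10, Rational(1, 2)))) ≈ Add(230.00, Mul(15.811, I))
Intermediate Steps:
Function('m')(D, T) = Mul(I, Pow(10, Rational(1, 2))) (Function('m')(D, T) = Pow(-10, Rational(1, 2)) = Mul(I, Pow(10, Rational(1, 2))))
Mul(Function('I')(-8), Add(Function('m')(4, 9), 46)) = Mul(5, Add(Mul(I, Pow(10, Rational(1, 2))), 46)) = Mul(5, Add(46, Mul(I, Pow(10, Rational(1, 2))))) = Add(230, Mul(5, I, Pow(10, Rational(1, 2))))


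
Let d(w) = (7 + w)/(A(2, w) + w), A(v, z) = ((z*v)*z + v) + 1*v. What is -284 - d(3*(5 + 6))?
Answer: -125820/443 ≈ -284.02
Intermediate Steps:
A(v, z) = 2*v + v*z² (A(v, z) = ((v*z)*z + v) + v = (v*z² + v) + v = (v + v*z²) + v = 2*v + v*z²)
d(w) = (7 + w)/(4 + w + 2*w²) (d(w) = (7 + w)/(2*(2 + w²) + w) = (7 + w)/((4 + 2*w²) + w) = (7 + w)/(4 + w + 2*w²))
-284 - d(3*(5 + 6)) = -284 - (7 + 3*(5 + 6))/(4 + 3*(5 + 6) + 2*(3*(5 + 6))²) = -284 - (7 + 3*11)/(4 + 3*11 + 2*(3*11)²) = -284 - (7 + 33)/(4 + 33 + 2*33²) = -284 - 40/(4 + 33 + 2*1089) = -284 - 40/(4 + 33 + 2178) = -284 - 40/2215 = -284 - 1*8/443 = -284 - 8/443 = -125820/443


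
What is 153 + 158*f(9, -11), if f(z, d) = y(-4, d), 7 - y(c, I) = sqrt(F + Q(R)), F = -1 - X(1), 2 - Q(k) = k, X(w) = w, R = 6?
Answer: 1259 - 158*I*sqrt(6) ≈ 1259.0 - 387.02*I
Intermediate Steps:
Q(k) = 2 - k
F = -2 (F = -1 - 1*1 = -1 - 1 = -2)
y(c, I) = 7 - I*sqrt(6) (y(c, I) = 7 - sqrt(-2 + (2 - 1*6)) = 7 - sqrt(-2 + (2 - 6)) = 7 - sqrt(-2 - 4) = 7 - sqrt(-6) = 7 - I*sqrt(6))
f(z, d) = 7 - I*sqrt(6)
153 + 158*f(9, -11) = 153 + 158*(7 - I*sqrt(6)) = 153 + (1106 - 158*I*sqrt(6)) = 1259 - 158*I*sqrt(6)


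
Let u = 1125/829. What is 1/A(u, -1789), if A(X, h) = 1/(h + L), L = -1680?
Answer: -3469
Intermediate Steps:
u = 1125/829 (u = 1125*(1/829) = 1125/829 ≈ 1.3571)
A(X, h) = 1/(-1680 + h) (A(X, h) = 1/(h - 1680) = 1/(-1680 + h))
1/A(u, -1789) = 1/(1/(-1680 - 1789)) = 1/(1/(-3469)) = 1/(-1/3469) = -3469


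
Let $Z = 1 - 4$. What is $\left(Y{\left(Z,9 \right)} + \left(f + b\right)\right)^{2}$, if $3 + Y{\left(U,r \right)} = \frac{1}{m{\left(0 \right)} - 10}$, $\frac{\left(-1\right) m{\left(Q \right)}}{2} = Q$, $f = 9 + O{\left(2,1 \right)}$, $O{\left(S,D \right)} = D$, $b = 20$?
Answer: $\frac{72361}{100} \approx 723.61$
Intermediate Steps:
$f = 10$ ($f = 9 + 1 = 10$)
$m{\left(Q \right)} = - 2 Q$
$Z = -3$
$Y{\left(U,r \right)} = - \frac{31}{10}$ ($Y{\left(U,r \right)} = -3 + \frac{1}{\left(-2\right) 0 - 10} = -3 + \frac{1}{0 - 10} = -3 + \frac{1}{-10} = -3 - \frac{1}{10} = - \frac{31}{10}$)
$\left(Y{\left(Z,9 \right)} + \left(f + b\right)\right)^{2} = \left(- \frac{31}{10} + \left(10 + 20\right)\right)^{2} = \left(- \frac{31}{10} + 30\right)^{2} = \left(\frac{269}{10}\right)^{2} = \frac{72361}{100}$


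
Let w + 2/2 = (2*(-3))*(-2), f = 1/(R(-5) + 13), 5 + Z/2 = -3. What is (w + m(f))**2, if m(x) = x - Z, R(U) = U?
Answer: 47089/64 ≈ 735.77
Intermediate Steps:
Z = -16 (Z = -10 + 2*(-3) = -10 - 6 = -16)
f = 1/8 (f = 1/(-5 + 13) = 1/8 ≈ 0.12500)
w = 11 (w = -1 + (2*(-3))*(-2) = -1 - 6*(-2) = -1 + 12 = 11)
m(x) = 16 + x (m(x) = x - 1*(-16) = x + 16 = 16 + x)
(w + m(f))**2 = (11 + (16 + 1/8))**2 = (11 + 129/8)**2 = (217/8)**2 = 47089/64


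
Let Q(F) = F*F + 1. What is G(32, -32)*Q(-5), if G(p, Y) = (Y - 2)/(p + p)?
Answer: -221/16 ≈ -13.813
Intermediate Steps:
G(p, Y) = (-2 + Y)/(2*p) (G(p, Y) = (-2 + Y)/((2*p)) = (-2 + Y)*(1/(2*p)) = (-2 + Y)/(2*p))
Q(F) = 1 + F**2 (Q(F) = F**2 + 1 = 1 + F**2)
G(32, -32)*Q(-5) = ((1/2)*(-2 - 32)/32)*(1 + (-5)**2) = ((1/2)*(1/32)*(-34))*(1 + 25) = -17/32*26 = -221/16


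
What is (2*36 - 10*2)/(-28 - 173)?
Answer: -52/201 ≈ -0.25871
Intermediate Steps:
(2*36 - 10*2)/(-28 - 173) = (72 - 20)/(-201) = 52*(-1/201) = -52/201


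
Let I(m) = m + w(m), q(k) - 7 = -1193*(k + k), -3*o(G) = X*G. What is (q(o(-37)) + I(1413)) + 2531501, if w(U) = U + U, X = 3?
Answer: 2447465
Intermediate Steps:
w(U) = 2*U
o(G) = -G
q(k) = 7 - 2386*k (q(k) = 7 - 1193*(k + k) = 7 - 2386*k)
I(m) = 3*m (I(m) = m + 2*m = 3*m)
(q(o(-37)) + I(1413)) + 2531501 = ((7 - (-2386)*(-37)) + 3*1413) + 2531501 = ((7 - 2386*37) + 4239) + 2531501 = ((7 - 88282) + 4239) + 2531501 = (-88275 + 4239) + 2531501 = -84036 + 2531501 = 2447465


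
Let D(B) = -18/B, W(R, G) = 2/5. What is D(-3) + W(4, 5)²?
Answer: 154/25 ≈ 6.1600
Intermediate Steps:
W(R, G) = ⅖ (W(R, G) = 2*(⅕) = ⅖)
D(-3) + W(4, 5)² = -18/(-3) + (⅖)² = -18*(-⅓) + 4/25 = 6 + 4/25 = 154/25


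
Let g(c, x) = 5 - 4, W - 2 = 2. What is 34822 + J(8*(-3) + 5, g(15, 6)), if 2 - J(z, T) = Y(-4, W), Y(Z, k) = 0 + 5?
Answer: 34819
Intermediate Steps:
W = 4 (W = 2 + 2 = 4)
Y(Z, k) = 5
g(c, x) = 1
J(z, T) = -3 (J(z, T) = 2 - 1*5 = 2 - 5 = -3)
34822 + J(8*(-3) + 5, g(15, 6)) = 34822 - 3 = 34819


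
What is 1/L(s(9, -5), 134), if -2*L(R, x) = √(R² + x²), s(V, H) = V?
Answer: -2*√18037/18037 ≈ -0.014892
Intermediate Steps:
L(R, x) = -√(R² + x²)/2
1/L(s(9, -5), 134) = 1/(-√(9² + 134²)/2) = 1/(-√(81 + 17956)/2) = 1/(-√18037/2) = -2*√18037/18037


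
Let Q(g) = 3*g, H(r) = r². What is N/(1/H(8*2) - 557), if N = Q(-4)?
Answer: 3072/142591 ≈ 0.021544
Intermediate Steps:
N = -12 (N = 3*(-4) = -12)
N/(1/H(8*2) - 557) = -12/(1/((8*2)²) - 557) = -12/(1/(16²) - 557) = -12/(1/256 - 557) = -12/(-142591/256) = -256/142591*(-12) = 3072/142591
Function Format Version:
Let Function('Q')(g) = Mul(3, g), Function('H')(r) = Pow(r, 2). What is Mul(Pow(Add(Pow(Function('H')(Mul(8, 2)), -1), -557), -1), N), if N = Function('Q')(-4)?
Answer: Rational(3072, 142591) ≈ 0.021544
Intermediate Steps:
N = -12 (N = Mul(3, -4) = -12)
Mul(Pow(Add(Pow(Function('H')(Mul(8, 2)), -1), -557), -1), N) = Mul(Pow(Add(Pow(Pow(Mul(8, 2), 2), -1), -557), -1), -12) = Mul(Pow(Add(Pow(Pow(16, 2), -1), -557), -1), -12) = Mul(Pow(Add(Pow(256, -1), -557), -1), -12) = Mul(Pow(Add(Rational(1, 256), -557), -1), -12) = Mul(Pow(Rational(-142591, 256), -1), -12) = Mul(Rational(-256, 142591), -12) = Rational(3072, 142591)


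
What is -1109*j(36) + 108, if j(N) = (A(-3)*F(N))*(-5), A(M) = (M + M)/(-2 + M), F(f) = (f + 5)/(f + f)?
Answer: 46765/12 ≈ 3897.1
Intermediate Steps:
F(f) = (5 + f)/(2*f) (F(f) = (5 + f)/((2*f)) = (5 + f)*(1/(2*f)) = (5 + f)/(2*f))
A(M) = 2*M/(-2 + M) (A(M) = (2*M)/(-2 + M) = 2*M/(-2 + M))
j(N) = -3*(5 + N)/N (j(N) = ((2*(-3)/(-2 - 3))*((5 + N)/(2*N)))*(-5) = ((2*(-3)/(-5))*((5 + N)/(2*N)))*(-5) = ((2*(-3)*(-⅕))*((5 + N)/(2*N)))*(-5) = (6*((5 + N)/(2*N))/5)*(-5) = (3*(5 + N)/(5*N))*(-5) = -3*(5 + N)/N)
-1109*j(36) + 108 = -1109*(-3 - 15/36) + 108 = -1109*(-3 - 15*1/36) + 108 = -1109*(-3 - 5/12) + 108 = -1109*(-41/12) + 108 = 45469/12 + 108 = 46765/12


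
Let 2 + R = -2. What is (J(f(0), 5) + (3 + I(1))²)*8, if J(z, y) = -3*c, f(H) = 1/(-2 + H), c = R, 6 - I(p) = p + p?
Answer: 488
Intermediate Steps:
I(p) = 6 - 2*p (I(p) = 6 - (p + p) = 6 - 2*p)
R = -4 (R = -2 - 2 = -4)
c = -4
J(z, y) = 12 (J(z, y) = -3*(-4) = 12)
(J(f(0), 5) + (3 + I(1))²)*8 = (12 + (3 + (6 - 2*1))²)*8 = (12 + (3 + (6 - 2))²)*8 = (12 + (3 + 4)²)*8 = (12 + 7²)*8 = (12 + 49)*8 = 61*8 = 488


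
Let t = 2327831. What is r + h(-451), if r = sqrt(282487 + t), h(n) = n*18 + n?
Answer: -8569 + sqrt(2610318) ≈ -6953.4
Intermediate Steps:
h(n) = 19*n (h(n) = 18*n + n = 19*n)
r = sqrt(2610318) (r = sqrt(282487 + 2327831) = sqrt(2610318) ≈ 1615.6)
r + h(-451) = sqrt(2610318) + 19*(-451) = sqrt(2610318) - 8569 = -8569 + sqrt(2610318)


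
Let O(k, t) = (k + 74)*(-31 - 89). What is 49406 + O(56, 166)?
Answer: 33806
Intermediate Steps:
O(k, t) = -8880 - 120*k (O(k, t) = (74 + k)*(-120) = -8880 - 120*k)
49406 + O(56, 166) = 49406 + (-8880 - 120*56) = 49406 + (-8880 - 6720) = 49406 - 15600 = 33806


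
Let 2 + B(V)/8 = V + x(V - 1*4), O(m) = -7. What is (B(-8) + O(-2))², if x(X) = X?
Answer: 33489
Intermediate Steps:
B(V) = -48 + 16*V (B(V) = -16 + 8*(V + (V - 1*4)) = -16 + 8*(V + (V - 4)) = -16 + 8*(V + (-4 + V)) = -16 + 8*(-4 + 2*V) = -16 + (-32 + 16*V) = -48 + 16*V)
(B(-8) + O(-2))² = ((-48 + 16*(-8)) - 7)² = ((-48 - 128) - 7)² = (-176 - 7)² = (-183)² = 33489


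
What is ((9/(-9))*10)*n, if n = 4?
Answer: -40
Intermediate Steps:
((9/(-9))*10)*n = ((9/(-9))*10)*4 = ((9*(-⅑))*10)*4 = -1*10*4 = -10*4 = -40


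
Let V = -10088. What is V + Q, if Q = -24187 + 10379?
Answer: -23896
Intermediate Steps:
Q = -13808
V + Q = -10088 - 13808 = -23896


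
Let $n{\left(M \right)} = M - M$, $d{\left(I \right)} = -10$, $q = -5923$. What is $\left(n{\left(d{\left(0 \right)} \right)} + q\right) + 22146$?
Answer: $16223$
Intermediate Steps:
$n{\left(M \right)} = 0$
$\left(n{\left(d{\left(0 \right)} \right)} + q\right) + 22146 = \left(0 - 5923\right) + 22146 = -5923 + 22146 = 16223$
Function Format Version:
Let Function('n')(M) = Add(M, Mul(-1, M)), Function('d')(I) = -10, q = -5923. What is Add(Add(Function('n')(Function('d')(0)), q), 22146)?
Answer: 16223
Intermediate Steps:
Function('n')(M) = 0
Add(Add(Function('n')(Function('d')(0)), q), 22146) = Add(Add(0, -5923), 22146) = Add(-5923, 22146) = 16223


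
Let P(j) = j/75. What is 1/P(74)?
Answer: 75/74 ≈ 1.0135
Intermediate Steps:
P(j) = j/75 (P(j) = j*(1/75) = j/75)
1/P(74) = 1/((1/75)*74) = 1/(74/75) = 75/74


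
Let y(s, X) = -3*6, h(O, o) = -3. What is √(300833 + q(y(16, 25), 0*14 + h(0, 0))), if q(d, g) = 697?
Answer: 23*√570 ≈ 549.12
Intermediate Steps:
y(s, X) = -18
√(300833 + q(y(16, 25), 0*14 + h(0, 0))) = √(300833 + 697) = √301530 = 23*√570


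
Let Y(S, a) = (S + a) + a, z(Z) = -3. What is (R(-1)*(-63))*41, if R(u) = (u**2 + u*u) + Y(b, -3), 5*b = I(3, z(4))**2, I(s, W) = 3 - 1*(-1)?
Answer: 10332/5 ≈ 2066.4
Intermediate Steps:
I(s, W) = 4 (I(s, W) = 3 + 1 = 4)
b = 16/5 (b = (1/5)*4**2 = (1/5)*16 = 16/5 ≈ 3.2000)
Y(S, a) = S + 2*a
R(u) = -14/5 + 2*u**2 (R(u) = (u**2 + u*u) + (16/5 + 2*(-3)) = (u**2 + u**2) + (16/5 - 6) = 2*u**2 - 14/5 = -14/5 + 2*u**2)
(R(-1)*(-63))*41 = ((-14/5 + 2*(-1)**2)*(-63))*41 = ((-14/5 + 2*1)*(-63))*41 = ((-14/5 + 2)*(-63))*41 = -4/5*(-63)*41 = (252/5)*41 = 10332/5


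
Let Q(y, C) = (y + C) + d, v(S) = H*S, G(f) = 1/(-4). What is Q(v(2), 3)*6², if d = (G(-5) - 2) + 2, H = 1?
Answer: 171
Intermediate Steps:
G(f) = -¼
v(S) = S (v(S) = 1*S = S)
d = -¼ (d = (-¼ - 2) + 2 = -9/4 + 2 = -¼ ≈ -0.25000)
Q(y, C) = -¼ + C + y (Q(y, C) = (y + C) - ¼ = (C + y) - ¼ = -¼ + C + y)
Q(v(2), 3)*6² = (-¼ + 3 + 2)*6² = (19/4)*36 = 171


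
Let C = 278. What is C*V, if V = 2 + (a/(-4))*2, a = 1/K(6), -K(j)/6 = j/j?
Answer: 3475/6 ≈ 579.17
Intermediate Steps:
K(j) = -6 (K(j) = -6*j/j = -6*1 = -6)
a = -⅙ (a = 1/(-6) = -⅙ ≈ -0.16667)
V = 25/12 (V = 2 - ⅙/(-4)*2 = 2 - ⅙*(-¼)*2 = 2 + (1/24)*2 = 2 + 1/12 = 25/12 ≈ 2.0833)
C*V = 278*(25/12) = 3475/6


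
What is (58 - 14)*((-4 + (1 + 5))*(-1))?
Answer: -88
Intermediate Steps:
(58 - 14)*((-4 + (1 + 5))*(-1)) = 44*((-4 + 6)*(-1)) = 44*(2*(-1)) = 44*(-2) = -88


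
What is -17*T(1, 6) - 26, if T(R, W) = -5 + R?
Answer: 42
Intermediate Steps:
-17*T(1, 6) - 26 = -17*(-5 + 1) - 26 = -17*(-4) - 26 = 68 - 26 = 42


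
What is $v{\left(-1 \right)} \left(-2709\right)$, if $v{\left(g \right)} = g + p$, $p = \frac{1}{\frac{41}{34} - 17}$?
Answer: $\frac{515613}{179} \approx 2880.5$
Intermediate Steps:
$p = - \frac{34}{537}$ ($p = \frac{1}{41 \cdot \frac{1}{34} - 17} = \frac{1}{\frac{41}{34} - 17} = \frac{1}{- \frac{537}{34}} = - \frac{34}{537} \approx -0.063315$)
$v{\left(g \right)} = - \frac{34}{537} + g$ ($v{\left(g \right)} = g - \frac{34}{537} = - \frac{34}{537} + g$)
$v{\left(-1 \right)} \left(-2709\right) = \left(- \frac{34}{537} - 1\right) \left(-2709\right) = \left(- \frac{571}{537}\right) \left(-2709\right) = \frac{515613}{179}$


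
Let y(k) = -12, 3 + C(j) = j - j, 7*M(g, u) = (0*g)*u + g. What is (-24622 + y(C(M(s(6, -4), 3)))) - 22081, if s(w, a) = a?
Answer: -46715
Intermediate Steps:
M(g, u) = g/7 (M(g, u) = ((0*g)*u + g)/7 = (0*u + g)/7 = (0 + g)/7 = g/7)
C(j) = -3 (C(j) = -3 + (j - j) = -3 + 0 = -3)
(-24622 + y(C(M(s(6, -4), 3)))) - 22081 = (-24622 - 12) - 22081 = -24634 - 22081 = -46715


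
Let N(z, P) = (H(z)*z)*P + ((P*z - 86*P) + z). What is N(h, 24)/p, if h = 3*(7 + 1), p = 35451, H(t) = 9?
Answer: 1240/11817 ≈ 0.10493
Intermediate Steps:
h = 24 (h = 3*8 = 24)
N(z, P) = z - 86*P + 10*P*z (N(z, P) = (9*z)*P + ((P*z - 86*P) + z) = 9*P*z + ((-86*P + P*z) + z) = 9*P*z + (z - 86*P + P*z) = z - 86*P + 10*P*z)
N(h, 24)/p = (24 - 86*24 + 10*24*24)/35451 = (24 - 2064 + 5760)*(1/35451) = 3720*(1/35451) = 1240/11817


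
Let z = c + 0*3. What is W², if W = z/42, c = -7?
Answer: 1/36 ≈ 0.027778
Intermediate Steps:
z = -7 (z = -7 + 0*3 = -7 + 0 = -7)
W = -⅙ (W = -7/42 = -7*1/42 = -⅙ ≈ -0.16667)
W² = (-⅙)² = 1/36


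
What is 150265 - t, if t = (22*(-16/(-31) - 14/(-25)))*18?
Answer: 116125111/775 ≈ 1.4984e+5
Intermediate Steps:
t = 330264/775 (t = (22*(-16*(-1/31) - 14*(-1/25)))*18 = (22*(16/31 + 14/25))*18 = (22*(834/775))*18 = (18348/775)*18 = 330264/775 ≈ 426.15)
150265 - t = 150265 - 1*330264/775 = 150265 - 330264/775 = 116125111/775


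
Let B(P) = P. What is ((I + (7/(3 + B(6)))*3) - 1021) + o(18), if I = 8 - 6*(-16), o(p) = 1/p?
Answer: -16463/18 ≈ -914.61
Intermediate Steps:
I = 104 (I = 8 + 96 = 104)
((I + (7/(3 + B(6)))*3) - 1021) + o(18) = ((104 + (7/(3 + 6))*3) - 1021) + 1/18 = ((104 + (7/9)*3) - 1021) + 1/18 = ((104 + 7/3) - 1021) + 1/18 = (319/3 - 1021) + 1/18 = -2744/3 + 1/18 = -16463/18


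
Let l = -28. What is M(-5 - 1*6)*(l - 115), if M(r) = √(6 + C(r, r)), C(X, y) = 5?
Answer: -143*√11 ≈ -474.28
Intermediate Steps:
M(r) = √11 (M(r) = √(6 + 5) = √11)
M(-5 - 1*6)*(l - 115) = √11*(-28 - 115) = √11*(-143) = -143*√11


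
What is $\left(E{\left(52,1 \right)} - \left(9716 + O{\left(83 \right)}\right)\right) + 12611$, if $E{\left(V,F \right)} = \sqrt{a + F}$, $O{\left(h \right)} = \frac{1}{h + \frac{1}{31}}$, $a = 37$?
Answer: $\frac{7451699}{2574} + \sqrt{38} \approx 2901.2$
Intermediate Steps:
$O{\left(h \right)} = \frac{1}{\frac{1}{31} + h}$ ($O{\left(h \right)} = \frac{1}{h + \frac{1}{31}} = \frac{1}{\frac{1}{31} + h}$)
$E{\left(V,F \right)} = \sqrt{37 + F}$
$\left(E{\left(52,1 \right)} - \left(9716 + O{\left(83 \right)}\right)\right) + 12611 = \left(\sqrt{37 + 1} - \left(9716 + \frac{31}{1 + 31 \cdot 83}\right)\right) + 12611 = \left(\sqrt{38} - \left(9716 + \frac{31}{1 + 2573}\right)\right) + 12611 = \left(\sqrt{38} - \left(9716 + \frac{31}{2574}\right)\right) + 12611 = \left(\sqrt{38} - \frac{25009015}{2574}\right) + 12611 = \left(- \frac{25009015}{2574} + \sqrt{38}\right) + 12611 = \frac{7451699}{2574} + \sqrt{38}$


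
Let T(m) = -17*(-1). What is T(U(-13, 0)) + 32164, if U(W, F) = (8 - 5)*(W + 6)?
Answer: 32181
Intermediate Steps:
U(W, F) = 18 + 3*W (U(W, F) = 3*(6 + W) = 18 + 3*W)
T(m) = 17
T(U(-13, 0)) + 32164 = 17 + 32164 = 32181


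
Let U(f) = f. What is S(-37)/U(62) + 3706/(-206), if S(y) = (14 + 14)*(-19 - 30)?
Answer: -128101/3193 ≈ -40.119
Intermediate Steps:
S(y) = -1372 (S(y) = 28*(-49) = -1372)
S(-37)/U(62) + 3706/(-206) = -1372/62 + 3706/(-206) = -1372*1/62 + 3706*(-1/206) = -686/31 - 1853/103 = -128101/3193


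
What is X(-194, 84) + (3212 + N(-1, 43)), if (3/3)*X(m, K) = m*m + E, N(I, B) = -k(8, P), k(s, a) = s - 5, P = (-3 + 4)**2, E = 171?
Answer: 41016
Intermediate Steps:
P = 1 (P = 1**2 = 1)
k(s, a) = -5 + s
N(I, B) = -3 (N(I, B) = -(-5 + 8) = -1*3 = -3)
X(m, K) = 171 + m**2 (X(m, K) = m*m + 171 = m**2 + 171 = 171 + m**2)
X(-194, 84) + (3212 + N(-1, 43)) = (171 + (-194)**2) + (3212 - 3) = (171 + 37636) + 3209 = 37807 + 3209 = 41016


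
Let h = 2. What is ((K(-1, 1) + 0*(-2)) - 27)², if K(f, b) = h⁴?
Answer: 121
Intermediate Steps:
K(f, b) = 16 (K(f, b) = 2⁴ = 16)
((K(-1, 1) + 0*(-2)) - 27)² = ((16 + 0*(-2)) - 27)² = ((16 + 0) - 27)² = (16 - 27)² = (-11)² = 121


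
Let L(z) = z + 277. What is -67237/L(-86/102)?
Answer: -3429087/14084 ≈ -243.47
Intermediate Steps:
L(z) = 277 + z
-67237/L(-86/102) = -67237/(277 - 86/102) = -67237/(277 - 86*1/102) = -67237/(277 - 43/51) = -67237/14084/51 = -67237*51/14084 = -3429087/14084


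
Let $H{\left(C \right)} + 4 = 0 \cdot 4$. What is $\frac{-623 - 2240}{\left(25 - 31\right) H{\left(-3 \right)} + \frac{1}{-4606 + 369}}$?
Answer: $- \frac{12130531}{101687} \approx -119.29$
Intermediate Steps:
$H{\left(C \right)} = -4$ ($H{\left(C \right)} = -4 + 0 \cdot 4 = -4 + 0 = -4$)
$\frac{-623 - 2240}{\left(25 - 31\right) H{\left(-3 \right)} + \frac{1}{-4606 + 369}} = \frac{-623 - 2240}{\left(25 - 31\right) \left(-4\right) + \frac{1}{-4606 + 369}} = - \frac{2863}{\left(-6\right) \left(-4\right) + \frac{1}{-4237}} = - \frac{2863}{24 - \frac{1}{4237}} = - \frac{2863}{\frac{101687}{4237}} = \left(-2863\right) \frac{4237}{101687} = - \frac{12130531}{101687}$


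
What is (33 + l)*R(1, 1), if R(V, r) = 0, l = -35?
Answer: 0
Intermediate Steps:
(33 + l)*R(1, 1) = (33 - 35)*0 = -2*0 = 0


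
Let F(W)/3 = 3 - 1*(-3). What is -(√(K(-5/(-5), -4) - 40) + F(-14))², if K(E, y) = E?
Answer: -(18 + I*√39)² ≈ -285.0 - 224.82*I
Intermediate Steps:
F(W) = 18 (F(W) = 3*(3 - 1*(-3)) = 3*(3 + 3) = 3*6 = 18)
-(√(K(-5/(-5), -4) - 40) + F(-14))² = -(√(-5/(-5) - 40) + 18)² = -(√(-5*(-⅕) - 40) + 18)² = -(√(1 - 40) + 18)² = -(√(-39) + 18)² = -(I*√39 + 18)² = -(18 + I*√39)²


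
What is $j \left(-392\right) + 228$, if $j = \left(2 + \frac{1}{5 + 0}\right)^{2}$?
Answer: $- \frac{41732}{25} \approx -1669.3$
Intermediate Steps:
$j = \frac{121}{25}$ ($j = \left(2 + \frac{1}{5}\right)^{2} = \left(\frac{11}{5}\right)^{2} = \frac{121}{25} \approx 4.84$)
$j \left(-392\right) + 228 = \frac{121}{25} \left(-392\right) + 228 = - \frac{47432}{25} + 228 = - \frac{41732}{25}$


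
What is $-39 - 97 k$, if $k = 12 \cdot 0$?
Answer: $-39$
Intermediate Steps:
$k = 0$
$-39 - 97 k = -39 - 0 = -39 + 0 = -39$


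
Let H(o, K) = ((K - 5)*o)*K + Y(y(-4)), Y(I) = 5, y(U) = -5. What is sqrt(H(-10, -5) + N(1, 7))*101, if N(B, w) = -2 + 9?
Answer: 202*I*sqrt(122) ≈ 2231.2*I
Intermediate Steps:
N(B, w) = 7
H(o, K) = 5 + K*o*(-5 + K) (H(o, K) = ((K - 5)*o)*K + 5 = ((-5 + K)*o)*K + 5 = (o*(-5 + K))*K + 5 = K*o*(-5 + K) + 5 = 5 + K*o*(-5 + K))
sqrt(H(-10, -5) + N(1, 7))*101 = sqrt((5 - 10*(-5)**2 - 5*(-5)*(-10)) + 7)*101 = sqrt((5 - 10*25 - 250) + 7)*101 = sqrt((5 - 250 - 250) + 7)*101 = sqrt(-495 + 7)*101 = sqrt(-488)*101 = (2*I*sqrt(122))*101 = 202*I*sqrt(122)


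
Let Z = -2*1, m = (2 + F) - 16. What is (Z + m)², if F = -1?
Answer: 289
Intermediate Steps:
m = -15 (m = (2 - 1) - 16 = 1 - 16 = -15)
Z = -2
(Z + m)² = (-2 - 15)² = (-17)² = 289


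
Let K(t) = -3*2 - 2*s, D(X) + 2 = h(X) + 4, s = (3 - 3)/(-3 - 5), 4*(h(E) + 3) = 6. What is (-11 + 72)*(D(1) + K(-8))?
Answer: -671/2 ≈ -335.50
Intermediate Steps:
h(E) = -3/2 (h(E) = -3 + (¼)*6 = -3 + 3/2 = -3/2)
s = 0 (s = 0/(-8) = 0*(-⅛) = 0)
D(X) = ½ (D(X) = -2 + (-3/2 + 4) = -2 + 5/2 = ½)
K(t) = -6 (K(t) = -3*2 - 2*0 = -6 + 0 = -6)
(-11 + 72)*(D(1) + K(-8)) = (-11 + 72)*(½ - 6) = 61*(-11/2) = -671/2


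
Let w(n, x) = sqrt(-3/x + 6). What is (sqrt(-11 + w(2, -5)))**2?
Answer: -11 + sqrt(165)/5 ≈ -8.4310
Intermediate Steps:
w(n, x) = sqrt(6 - 3/x)
(sqrt(-11 + w(2, -5)))**2 = (sqrt(-11 + sqrt(6 - 3/(-5))))**2 = (sqrt(-11 + sqrt(6 - 3*(-1/5))))**2 = (sqrt(-11 + sqrt(6 + 3/5)))**2 = (sqrt(-11 + sqrt(33/5)))**2 = (sqrt(-11 + sqrt(165)/5))**2 = -11 + sqrt(165)/5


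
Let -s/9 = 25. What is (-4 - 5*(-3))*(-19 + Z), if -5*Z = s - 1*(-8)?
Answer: 1342/5 ≈ 268.40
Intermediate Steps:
s = -225 (s = -9*25 = -225)
Z = 217/5 (Z = -(-225 - 1*(-8))/5 = -(-225 + 8)/5 = -1/5*(-217) = 217/5 ≈ 43.400)
(-4 - 5*(-3))*(-19 + Z) = (-4 - 5*(-3))*(-19 + 217/5) = (-4 + 15)*(122/5) = 11*(122/5) = 1342/5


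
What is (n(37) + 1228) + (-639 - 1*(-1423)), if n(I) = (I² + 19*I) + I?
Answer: 4121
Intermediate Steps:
n(I) = I² + 20*I
(n(37) + 1228) + (-639 - 1*(-1423)) = (37*(20 + 37) + 1228) + (-639 - 1*(-1423)) = (37*57 + 1228) + (-639 + 1423) = (2109 + 1228) + 784 = 3337 + 784 = 4121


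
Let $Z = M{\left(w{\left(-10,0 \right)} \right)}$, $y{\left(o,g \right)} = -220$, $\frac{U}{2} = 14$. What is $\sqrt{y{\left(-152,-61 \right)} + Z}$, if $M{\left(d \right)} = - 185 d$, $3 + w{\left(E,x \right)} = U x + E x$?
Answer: $\sqrt{335} \approx 18.303$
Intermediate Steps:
$U = 28$ ($U = 2 \cdot 14 = 28$)
$w{\left(E,x \right)} = -3 + 28 x + E x$ ($w{\left(E,x \right)} = -3 + \left(28 x + E x\right) = -3 + 28 x + E x$)
$Z = 555$ ($Z = - 185 \left(-3 + 28 \cdot 0 - 0\right) = - 185 \left(-3 + 0 + 0\right) = \left(-185\right) \left(-3\right) = 555$)
$\sqrt{y{\left(-152,-61 \right)} + Z} = \sqrt{-220 + 555} = \sqrt{335}$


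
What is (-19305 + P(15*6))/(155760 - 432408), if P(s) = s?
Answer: 6405/92216 ≈ 0.069456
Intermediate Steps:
(-19305 + P(15*6))/(155760 - 432408) = (-19305 + 15*6)/(155760 - 432408) = (-19305 + 90)/(-276648) = -19215*(-1/276648) = 6405/92216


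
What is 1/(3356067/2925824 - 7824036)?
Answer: -265984/2081068086327 ≈ -1.2781e-7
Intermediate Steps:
1/(3356067/2925824 - 7824036) = 1/(3356067*(1/2925824) - 7824036) = 1/(305097/265984 - 7824036) = 1/(-2081068086327/265984) = -265984/2081068086327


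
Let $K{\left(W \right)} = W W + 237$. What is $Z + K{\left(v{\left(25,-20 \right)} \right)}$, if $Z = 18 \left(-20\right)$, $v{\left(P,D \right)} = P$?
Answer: $502$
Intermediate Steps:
$Z = -360$
$K{\left(W \right)} = 237 + W^{2}$ ($K{\left(W \right)} = W^{2} + 237 = 237 + W^{2}$)
$Z + K{\left(v{\left(25,-20 \right)} \right)} = -360 + \left(237 + 25^{2}\right) = -360 + \left(237 + 625\right) = -360 + 862 = 502$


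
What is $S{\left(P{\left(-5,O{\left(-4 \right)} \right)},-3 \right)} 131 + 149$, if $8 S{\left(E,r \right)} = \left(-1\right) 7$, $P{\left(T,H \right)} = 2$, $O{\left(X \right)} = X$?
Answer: $\frac{275}{8} \approx 34.375$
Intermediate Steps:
$S{\left(E,r \right)} = - \frac{7}{8}$ ($S{\left(E,r \right)} = \frac{\left(-1\right) 7}{8} = \frac{1}{8} \left(-7\right) = - \frac{7}{8}$)
$S{\left(P{\left(-5,O{\left(-4 \right)} \right)},-3 \right)} 131 + 149 = \left(- \frac{7}{8}\right) 131 + 149 = - \frac{917}{8} + 149 = \frac{275}{8}$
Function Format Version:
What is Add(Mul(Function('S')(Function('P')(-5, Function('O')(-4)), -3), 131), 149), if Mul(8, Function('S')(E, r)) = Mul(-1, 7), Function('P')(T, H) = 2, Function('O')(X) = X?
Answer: Rational(275, 8) ≈ 34.375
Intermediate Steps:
Function('S')(E, r) = Rational(-7, 8) (Function('S')(E, r) = Mul(Rational(1, 8), Mul(-1, 7)) = Mul(Rational(1, 8), -7) = Rational(-7, 8))
Add(Mul(Function('S')(Function('P')(-5, Function('O')(-4)), -3), 131), 149) = Add(Mul(Rational(-7, 8), 131), 149) = Add(Rational(-917, 8), 149) = Rational(275, 8)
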